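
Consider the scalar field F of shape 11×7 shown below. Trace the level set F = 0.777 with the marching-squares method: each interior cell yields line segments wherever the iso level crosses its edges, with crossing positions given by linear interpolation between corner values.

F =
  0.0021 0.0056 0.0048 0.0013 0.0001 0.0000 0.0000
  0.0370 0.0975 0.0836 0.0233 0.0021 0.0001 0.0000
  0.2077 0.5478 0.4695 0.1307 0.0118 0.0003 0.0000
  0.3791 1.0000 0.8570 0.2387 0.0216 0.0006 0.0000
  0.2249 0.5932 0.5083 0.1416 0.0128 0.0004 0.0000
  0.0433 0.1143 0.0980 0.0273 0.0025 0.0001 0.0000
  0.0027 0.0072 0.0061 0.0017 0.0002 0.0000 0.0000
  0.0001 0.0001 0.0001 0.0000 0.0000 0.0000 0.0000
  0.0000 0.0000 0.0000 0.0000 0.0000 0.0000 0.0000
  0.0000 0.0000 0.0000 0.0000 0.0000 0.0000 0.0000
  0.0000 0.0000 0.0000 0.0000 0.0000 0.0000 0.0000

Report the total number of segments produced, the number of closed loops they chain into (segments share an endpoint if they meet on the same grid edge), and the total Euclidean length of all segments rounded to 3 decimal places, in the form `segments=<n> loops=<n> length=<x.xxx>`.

cell (2,0): code 0100 → (2.507,1.000)–(3.000,0.641)
cell (2,1): code 1100 → (2.794,2.000)–(2.507,1.000)
cell (2,2): code 1000 → (3.000,2.129)–(2.794,2.000)
cell (3,0): code 0010 → (3.000,0.641)–(3.548,1.000)
cell (3,1): code 0011 → (3.548,1.000)–(3.229,2.000)
cell (3,2): code 0001 → (3.229,2.000)–(3.000,2.129)
total: 6 segments, chained into 1 closed loop(s), length Σ = 3.862327

segments=6 loops=1 length=3.862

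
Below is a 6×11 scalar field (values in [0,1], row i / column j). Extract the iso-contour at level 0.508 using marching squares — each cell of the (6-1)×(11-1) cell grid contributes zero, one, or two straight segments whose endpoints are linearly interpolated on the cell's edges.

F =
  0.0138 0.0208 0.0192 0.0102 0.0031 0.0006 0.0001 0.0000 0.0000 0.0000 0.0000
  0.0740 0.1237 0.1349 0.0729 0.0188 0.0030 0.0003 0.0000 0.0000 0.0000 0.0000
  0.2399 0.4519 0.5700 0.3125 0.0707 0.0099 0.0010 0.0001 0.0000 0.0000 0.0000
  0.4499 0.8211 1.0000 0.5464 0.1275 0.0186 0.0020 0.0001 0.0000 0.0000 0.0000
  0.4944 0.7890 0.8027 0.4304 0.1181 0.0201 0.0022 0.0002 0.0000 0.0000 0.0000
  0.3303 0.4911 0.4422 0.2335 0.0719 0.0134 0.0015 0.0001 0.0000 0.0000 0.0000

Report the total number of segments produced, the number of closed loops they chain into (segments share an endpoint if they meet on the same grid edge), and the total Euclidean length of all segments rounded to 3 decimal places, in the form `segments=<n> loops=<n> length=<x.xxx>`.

cell (1,1): code 0100 → (1.858,2.000)–(2.000,1.475)
cell (1,2): code 1000 → (2.000,2.241)–(1.858,2.000)
cell (2,0): code 0100 → (2.152,1.000)–(3.000,0.157)
cell (2,1): code 1110 → (2.000,1.475)–(2.152,1.000)
cell (2,2): code 1101 → (2.836,3.000)–(2.000,2.241)
cell (2,3): code 1000 → (3.000,3.092)–(2.836,3.000)
cell (3,0): code 0110 → (3.000,0.157)–(4.000,0.046)
cell (3,2): code 1011 → (4.000,2.792)–(3.331,3.000)
cell (3,3): code 0001 → (3.331,3.000)–(3.000,3.092)
cell (4,0): code 0010 → (4.000,0.046)–(4.943,1.000)
cell (4,1): code 0011 → (4.943,1.000)–(4.817,2.000)
cell (4,2): code 0001 → (4.817,2.000)–(4.000,2.792)
total: 12 segments, chained into 1 closed loop(s), length Σ = 9.373307

segments=12 loops=1 length=9.373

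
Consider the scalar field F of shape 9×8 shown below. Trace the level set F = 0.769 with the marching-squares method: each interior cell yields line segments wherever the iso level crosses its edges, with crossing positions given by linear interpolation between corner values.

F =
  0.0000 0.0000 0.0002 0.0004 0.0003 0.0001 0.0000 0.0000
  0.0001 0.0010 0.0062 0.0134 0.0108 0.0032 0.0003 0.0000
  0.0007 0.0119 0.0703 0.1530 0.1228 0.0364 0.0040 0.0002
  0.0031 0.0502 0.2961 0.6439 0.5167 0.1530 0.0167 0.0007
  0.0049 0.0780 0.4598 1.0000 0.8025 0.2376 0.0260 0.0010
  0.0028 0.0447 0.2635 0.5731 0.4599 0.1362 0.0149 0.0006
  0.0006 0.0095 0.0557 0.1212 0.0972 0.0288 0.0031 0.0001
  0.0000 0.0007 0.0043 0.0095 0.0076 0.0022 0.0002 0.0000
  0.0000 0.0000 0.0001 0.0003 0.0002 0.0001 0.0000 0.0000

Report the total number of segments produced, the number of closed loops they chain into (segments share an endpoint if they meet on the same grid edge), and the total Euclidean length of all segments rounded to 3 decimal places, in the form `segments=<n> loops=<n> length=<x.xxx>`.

segments=6 loops=1 length=3.939

cell (3,2): code 0100 → (3.351,3.000)–(4.000,2.572)
cell (3,3): code 1100 → (3.883,4.000)–(3.351,3.000)
cell (3,4): code 1000 → (4.000,4.059)–(3.883,4.000)
cell (4,2): code 0010 → (4.000,2.572)–(4.541,3.000)
cell (4,3): code 0011 → (4.541,3.000)–(4.098,4.000)
cell (4,4): code 0001 → (4.098,4.000)–(4.000,4.059)
total: 6 segments, chained into 1 closed loop(s), length Σ = 3.938686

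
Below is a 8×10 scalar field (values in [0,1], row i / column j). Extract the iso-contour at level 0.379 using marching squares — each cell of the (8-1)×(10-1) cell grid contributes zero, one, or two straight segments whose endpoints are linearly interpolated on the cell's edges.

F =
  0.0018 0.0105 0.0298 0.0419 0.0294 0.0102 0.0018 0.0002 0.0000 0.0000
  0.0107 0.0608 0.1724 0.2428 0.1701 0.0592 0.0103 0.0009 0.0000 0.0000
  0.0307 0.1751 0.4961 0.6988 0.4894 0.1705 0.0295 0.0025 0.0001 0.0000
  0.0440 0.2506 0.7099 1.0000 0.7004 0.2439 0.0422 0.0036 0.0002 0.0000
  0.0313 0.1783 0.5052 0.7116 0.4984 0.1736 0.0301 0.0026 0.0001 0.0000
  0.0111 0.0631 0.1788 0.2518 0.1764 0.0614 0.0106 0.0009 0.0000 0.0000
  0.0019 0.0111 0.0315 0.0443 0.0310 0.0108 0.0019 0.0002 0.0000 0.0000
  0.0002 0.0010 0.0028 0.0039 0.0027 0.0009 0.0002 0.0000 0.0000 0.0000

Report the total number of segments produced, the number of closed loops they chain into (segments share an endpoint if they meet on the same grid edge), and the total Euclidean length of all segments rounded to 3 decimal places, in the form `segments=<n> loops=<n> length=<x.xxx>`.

segments=12 loops=1 length=10.537

cell (1,1): code 0100 → (1.638,2.000)–(2.000,1.635)
cell (1,2): code 1100 → (1.299,3.000)–(1.638,2.000)
cell (1,3): code 1100 → (1.654,4.000)–(1.299,3.000)
cell (1,4): code 1000 → (2.000,4.346)–(1.654,4.000)
cell (2,1): code 0110 → (2.000,1.635)–(3.000,1.280)
cell (2,4): code 1001 → (3.000,4.704)–(2.000,4.346)
cell (3,1): code 0110 → (3.000,1.280)–(4.000,1.614)
cell (3,4): code 1001 → (4.000,4.368)–(3.000,4.704)
cell (4,1): code 0010 → (4.000,1.614)–(4.387,2.000)
cell (4,2): code 0011 → (4.387,2.000)–(4.723,3.000)
cell (4,3): code 0011 → (4.723,3.000)–(4.371,4.000)
cell (4,4): code 0001 → (4.371,4.000)–(4.000,4.368)
total: 12 segments, chained into 1 closed loop(s), length Σ = 10.537431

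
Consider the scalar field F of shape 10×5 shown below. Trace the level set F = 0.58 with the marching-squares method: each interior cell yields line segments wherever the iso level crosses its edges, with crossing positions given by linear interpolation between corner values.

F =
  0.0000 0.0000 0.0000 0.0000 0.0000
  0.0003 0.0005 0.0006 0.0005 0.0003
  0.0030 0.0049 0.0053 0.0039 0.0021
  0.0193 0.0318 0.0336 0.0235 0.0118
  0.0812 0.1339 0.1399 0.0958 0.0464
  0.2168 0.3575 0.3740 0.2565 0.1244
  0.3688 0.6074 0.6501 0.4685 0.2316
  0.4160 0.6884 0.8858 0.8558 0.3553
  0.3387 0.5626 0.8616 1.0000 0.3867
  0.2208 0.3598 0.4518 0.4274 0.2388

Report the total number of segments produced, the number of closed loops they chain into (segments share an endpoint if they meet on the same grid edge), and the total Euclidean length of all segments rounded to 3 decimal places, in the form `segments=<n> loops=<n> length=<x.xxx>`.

cell (5,0): code 0100 → (5.890,1.000)–(6.000,0.885)
cell (5,1): code 1100 → (5.746,2.000)–(5.890,1.000)
cell (5,2): code 1000 → (6.000,2.386)–(5.746,2.000)
cell (6,0): code 0110 → (6.000,0.885)–(7.000,0.602)
cell (6,2): code 1101 → (6.288,3.000)–(6.000,2.386)
cell (6,3): code 1000 → (7.000,3.551)–(6.288,3.000)
cell (7,0): code 0010 → (7.000,0.602)–(7.862,1.000)
cell (7,1): code 0111 → (7.862,1.000)–(8.000,1.058)
cell (7,3): code 1001 → (8.000,3.685)–(7.000,3.551)
cell (8,1): code 0010 → (8.000,1.058)–(8.687,2.000)
cell (8,2): code 0011 → (8.687,2.000)–(8.733,3.000)
cell (8,3): code 0001 → (8.733,3.000)–(8.000,3.685)
total: 12 segments, chained into 1 closed loop(s), length Σ = 9.527515

segments=12 loops=1 length=9.528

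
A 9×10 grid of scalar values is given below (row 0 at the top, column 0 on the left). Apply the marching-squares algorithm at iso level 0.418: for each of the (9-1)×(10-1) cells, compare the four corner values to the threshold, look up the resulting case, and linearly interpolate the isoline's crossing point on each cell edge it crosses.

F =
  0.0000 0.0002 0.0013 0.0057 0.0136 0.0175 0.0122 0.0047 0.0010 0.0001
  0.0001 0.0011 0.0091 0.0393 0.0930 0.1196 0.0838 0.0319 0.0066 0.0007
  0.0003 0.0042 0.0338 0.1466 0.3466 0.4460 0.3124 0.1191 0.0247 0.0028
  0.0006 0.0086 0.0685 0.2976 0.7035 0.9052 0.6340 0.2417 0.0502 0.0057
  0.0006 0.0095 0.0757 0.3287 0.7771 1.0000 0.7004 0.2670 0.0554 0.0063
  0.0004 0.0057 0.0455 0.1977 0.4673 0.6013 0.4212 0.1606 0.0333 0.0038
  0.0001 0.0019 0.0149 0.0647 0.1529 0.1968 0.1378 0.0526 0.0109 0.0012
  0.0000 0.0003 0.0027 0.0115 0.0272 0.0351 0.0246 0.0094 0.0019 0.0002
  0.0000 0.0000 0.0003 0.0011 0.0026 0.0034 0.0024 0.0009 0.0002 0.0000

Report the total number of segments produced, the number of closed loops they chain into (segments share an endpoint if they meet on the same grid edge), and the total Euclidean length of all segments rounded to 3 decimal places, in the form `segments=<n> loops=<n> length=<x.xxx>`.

segments=14 loops=1 length=10.822

cell (1,4): code 0100 → (1.914,5.000)–(2.000,4.718)
cell (1,5): code 1000 → (2.000,5.210)–(1.914,5.000)
cell (2,3): code 0100 → (2.200,4.000)–(3.000,3.297)
cell (2,4): code 1110 → (2.000,4.718)–(2.200,4.000)
cell (2,5): code 1101 → (2.328,6.000)–(2.000,5.210)
cell (2,6): code 1000 → (3.000,6.551)–(2.328,6.000)
cell (3,3): code 0110 → (3.000,3.297)–(4.000,3.199)
cell (3,6): code 1001 → (4.000,6.652)–(3.000,6.551)
cell (4,3): code 0110 → (4.000,3.199)–(5.000,3.817)
cell (4,6): code 1001 → (5.000,6.012)–(4.000,6.652)
cell (5,3): code 0010 → (5.000,3.817)–(5.157,4.000)
cell (5,4): code 0011 → (5.157,4.000)–(5.453,5.000)
cell (5,5): code 0011 → (5.453,5.000)–(5.011,6.000)
cell (5,6): code 0001 → (5.011,6.000)–(5.000,6.012)
total: 14 segments, chained into 1 closed loop(s), length Σ = 10.822252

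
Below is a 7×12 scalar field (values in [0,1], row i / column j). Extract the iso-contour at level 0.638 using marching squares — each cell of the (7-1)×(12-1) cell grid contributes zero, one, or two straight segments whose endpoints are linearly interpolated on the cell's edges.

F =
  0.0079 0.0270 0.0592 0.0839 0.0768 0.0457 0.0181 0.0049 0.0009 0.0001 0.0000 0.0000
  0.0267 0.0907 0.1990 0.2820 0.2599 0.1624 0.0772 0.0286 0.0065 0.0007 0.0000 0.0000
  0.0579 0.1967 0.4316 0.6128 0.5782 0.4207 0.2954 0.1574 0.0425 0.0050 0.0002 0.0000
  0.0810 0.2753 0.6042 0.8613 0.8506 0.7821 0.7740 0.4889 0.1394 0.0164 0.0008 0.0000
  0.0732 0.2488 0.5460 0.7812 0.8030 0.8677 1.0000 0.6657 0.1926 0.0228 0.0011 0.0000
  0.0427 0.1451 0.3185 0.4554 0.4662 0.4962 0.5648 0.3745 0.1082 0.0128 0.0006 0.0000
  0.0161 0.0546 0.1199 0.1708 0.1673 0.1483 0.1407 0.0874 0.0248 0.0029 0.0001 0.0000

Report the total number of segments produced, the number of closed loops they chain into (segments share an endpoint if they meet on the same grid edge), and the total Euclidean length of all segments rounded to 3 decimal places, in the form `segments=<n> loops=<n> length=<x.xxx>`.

cell (2,2): code 0100 → (2.101,3.000)–(3.000,2.131)
cell (2,3): code 1100 → (2.220,4.000)–(2.101,3.000)
cell (2,4): code 1100 → (2.601,5.000)–(2.220,4.000)
cell (2,5): code 1100 → (2.716,6.000)–(2.601,5.000)
cell (2,6): code 1000 → (3.000,6.477)–(2.716,6.000)
cell (3,2): code 0110 → (3.000,2.131)–(4.000,2.391)
cell (3,6): code 1101 → (3.843,7.000)–(3.000,6.477)
cell (3,7): code 1000 → (4.000,7.059)–(3.843,7.000)
cell (4,2): code 0010 → (4.000,2.391)–(4.440,3.000)
cell (4,3): code 0011 → (4.440,3.000)–(4.490,4.000)
cell (4,4): code 0011 → (4.490,4.000)–(4.618,5.000)
cell (4,5): code 0011 → (4.618,5.000)–(4.832,6.000)
cell (4,6): code 0011 → (4.832,6.000)–(4.095,7.000)
cell (4,7): code 0001 → (4.095,7.000)–(4.000,7.059)
total: 14 segments, chained into 1 closed loop(s), length Σ = 12.218288

segments=14 loops=1 length=12.218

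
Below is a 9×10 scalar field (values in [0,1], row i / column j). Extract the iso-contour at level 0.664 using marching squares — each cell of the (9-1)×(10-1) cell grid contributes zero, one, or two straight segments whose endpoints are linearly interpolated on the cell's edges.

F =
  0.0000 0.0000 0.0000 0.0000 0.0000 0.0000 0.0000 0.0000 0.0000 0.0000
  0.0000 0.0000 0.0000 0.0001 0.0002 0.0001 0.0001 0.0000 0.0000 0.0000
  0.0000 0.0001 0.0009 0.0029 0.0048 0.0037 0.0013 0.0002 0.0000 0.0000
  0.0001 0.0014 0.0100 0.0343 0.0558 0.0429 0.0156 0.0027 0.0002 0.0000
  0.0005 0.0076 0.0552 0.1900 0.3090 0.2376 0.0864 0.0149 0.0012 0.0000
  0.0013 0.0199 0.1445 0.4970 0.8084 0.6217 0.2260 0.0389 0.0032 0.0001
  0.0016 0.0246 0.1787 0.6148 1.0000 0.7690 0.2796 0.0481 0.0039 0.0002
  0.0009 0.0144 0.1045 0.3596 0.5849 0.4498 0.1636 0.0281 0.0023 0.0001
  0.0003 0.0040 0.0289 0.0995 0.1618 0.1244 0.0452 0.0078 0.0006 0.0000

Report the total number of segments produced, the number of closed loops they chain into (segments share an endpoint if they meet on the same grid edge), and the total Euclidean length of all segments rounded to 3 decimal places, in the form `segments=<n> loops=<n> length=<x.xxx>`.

cell (4,3): code 0100 → (4.711,4.000)–(5.000,3.536)
cell (4,4): code 1000 → (5.000,4.773)–(4.711,4.000)
cell (5,3): code 0110 → (5.000,3.536)–(6.000,3.128)
cell (5,4): code 1101 → (5.287,5.000)–(5.000,4.773)
cell (5,5): code 1000 → (6.000,5.215)–(5.287,5.000)
cell (6,3): code 0010 → (6.000,3.128)–(6.809,4.000)
cell (6,4): code 0011 → (6.809,4.000)–(6.329,5.000)
cell (6,5): code 0001 → (6.329,5.000)–(6.000,5.215)
total: 8 segments, chained into 1 closed loop(s), length Σ = 6.254798

segments=8 loops=1 length=6.255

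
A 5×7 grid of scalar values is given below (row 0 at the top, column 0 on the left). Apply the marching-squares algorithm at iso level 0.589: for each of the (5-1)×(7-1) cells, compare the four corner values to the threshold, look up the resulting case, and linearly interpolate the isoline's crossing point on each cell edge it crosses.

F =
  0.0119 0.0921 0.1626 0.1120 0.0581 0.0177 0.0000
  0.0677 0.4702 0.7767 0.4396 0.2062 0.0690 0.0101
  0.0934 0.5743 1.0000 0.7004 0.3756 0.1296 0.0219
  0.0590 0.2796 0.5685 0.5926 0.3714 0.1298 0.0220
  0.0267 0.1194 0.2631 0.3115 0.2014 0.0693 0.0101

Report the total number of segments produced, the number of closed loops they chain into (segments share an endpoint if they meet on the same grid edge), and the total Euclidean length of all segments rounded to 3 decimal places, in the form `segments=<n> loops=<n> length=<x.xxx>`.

cell (0,1): code 0100 → (0.694,2.000)–(1.000,1.388)
cell (0,2): code 1000 → (1.000,2.557)–(0.694,2.000)
cell (1,1): code 0110 → (1.000,1.388)–(2.000,1.035)
cell (1,2): code 1101 → (1.573,3.000)–(1.000,2.557)
cell (1,3): code 1000 → (2.000,3.343)–(1.573,3.000)
cell (2,1): code 0010 → (2.000,1.035)–(2.952,2.000)
cell (2,2): code 0111 → (2.952,2.000)–(3.000,2.851)
cell (2,3): code 1001 → (3.000,3.016)–(2.000,3.343)
cell (3,2): code 0010 → (3.000,2.851)–(3.013,3.000)
cell (3,3): code 0001 → (3.013,3.000)–(3.000,3.016)
total: 10 segments, chained into 1 closed loop(s), length Σ = 7.083035

segments=10 loops=1 length=7.083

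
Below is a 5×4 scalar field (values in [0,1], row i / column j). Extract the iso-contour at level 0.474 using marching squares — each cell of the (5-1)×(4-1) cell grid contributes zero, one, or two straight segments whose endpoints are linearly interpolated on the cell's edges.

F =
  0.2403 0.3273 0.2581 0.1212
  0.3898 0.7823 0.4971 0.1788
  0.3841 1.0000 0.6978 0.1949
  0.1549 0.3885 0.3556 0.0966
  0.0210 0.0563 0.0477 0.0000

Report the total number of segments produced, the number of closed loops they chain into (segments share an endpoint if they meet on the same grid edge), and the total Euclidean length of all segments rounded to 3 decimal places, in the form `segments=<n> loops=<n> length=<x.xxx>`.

cell (0,0): code 0100 → (0.322,1.000)–(1.000,0.215)
cell (0,1): code 1100 → (0.903,2.000)–(0.322,1.000)
cell (0,2): code 1000 → (1.000,2.073)–(0.903,2.000)
cell (1,0): code 0110 → (1.000,0.215)–(2.000,0.146)
cell (1,2): code 1001 → (2.000,2.445)–(1.000,2.073)
cell (2,0): code 0010 → (2.000,0.146)–(2.860,1.000)
cell (2,1): code 0011 → (2.860,1.000)–(2.654,2.000)
cell (2,2): code 0001 → (2.654,2.000)–(2.000,2.445)
total: 8 segments, chained into 1 closed loop(s), length Σ = 7.408388

segments=8 loops=1 length=7.408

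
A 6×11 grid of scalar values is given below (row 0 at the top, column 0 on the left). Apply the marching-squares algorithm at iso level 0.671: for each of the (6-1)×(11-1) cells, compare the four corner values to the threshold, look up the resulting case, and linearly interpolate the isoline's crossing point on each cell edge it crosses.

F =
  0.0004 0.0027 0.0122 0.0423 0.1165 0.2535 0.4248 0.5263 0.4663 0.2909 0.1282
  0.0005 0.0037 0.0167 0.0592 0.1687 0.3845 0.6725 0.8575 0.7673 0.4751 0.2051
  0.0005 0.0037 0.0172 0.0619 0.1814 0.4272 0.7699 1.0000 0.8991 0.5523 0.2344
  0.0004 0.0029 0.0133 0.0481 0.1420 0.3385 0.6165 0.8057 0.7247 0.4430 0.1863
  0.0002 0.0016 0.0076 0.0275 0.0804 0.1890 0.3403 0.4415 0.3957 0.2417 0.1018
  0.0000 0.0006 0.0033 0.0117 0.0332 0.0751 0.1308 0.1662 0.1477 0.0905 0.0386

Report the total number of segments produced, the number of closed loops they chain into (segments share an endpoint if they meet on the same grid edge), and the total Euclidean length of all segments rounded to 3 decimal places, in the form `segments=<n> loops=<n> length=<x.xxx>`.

cell (0,5): code 0100 → (0.994,6.000)–(1.000,5.995)
cell (0,6): code 1100 → (0.437,7.000)–(0.994,6.000)
cell (0,7): code 1100 → (0.680,8.000)–(0.437,7.000)
cell (0,8): code 1000 → (1.000,8.330)–(0.680,8.000)
cell (1,5): code 0110 → (1.000,5.995)–(2.000,5.711)
cell (1,8): code 1001 → (2.000,8.658)–(1.000,8.330)
cell (2,5): code 0010 → (2.000,5.711)–(2.645,6.000)
cell (2,6): code 0111 → (2.645,6.000)–(3.000,6.288)
cell (2,8): code 1001 → (3.000,8.191)–(2.000,8.658)
cell (3,6): code 0010 → (3.000,6.288)–(3.370,7.000)
cell (3,7): code 0011 → (3.370,7.000)–(3.163,8.000)
cell (3,8): code 0001 → (3.163,8.000)–(3.000,8.191)
total: 12 segments, chained into 1 closed loop(s), length Σ = 9.074801

segments=12 loops=1 length=9.075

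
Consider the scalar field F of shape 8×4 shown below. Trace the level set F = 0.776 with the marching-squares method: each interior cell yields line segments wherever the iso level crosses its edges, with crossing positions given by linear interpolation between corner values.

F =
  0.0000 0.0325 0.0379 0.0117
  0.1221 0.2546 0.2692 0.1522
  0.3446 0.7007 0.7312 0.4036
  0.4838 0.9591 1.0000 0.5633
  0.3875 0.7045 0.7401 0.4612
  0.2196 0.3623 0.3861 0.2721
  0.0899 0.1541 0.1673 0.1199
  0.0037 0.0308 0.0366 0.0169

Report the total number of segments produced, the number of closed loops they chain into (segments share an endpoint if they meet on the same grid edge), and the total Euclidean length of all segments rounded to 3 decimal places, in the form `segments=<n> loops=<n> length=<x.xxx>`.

segments=6 loops=1 length=5.622

cell (2,0): code 0100 → (2.291,1.000)–(3.000,0.615)
cell (2,1): code 1100 → (2.167,2.000)–(2.291,1.000)
cell (2,2): code 1000 → (3.000,2.513)–(2.167,2.000)
cell (3,0): code 0010 → (3.000,0.615)–(3.719,1.000)
cell (3,1): code 0011 → (3.719,1.000)–(3.862,2.000)
cell (3,2): code 0001 → (3.862,2.000)–(3.000,2.513)
total: 6 segments, chained into 1 closed loop(s), length Σ = 5.621768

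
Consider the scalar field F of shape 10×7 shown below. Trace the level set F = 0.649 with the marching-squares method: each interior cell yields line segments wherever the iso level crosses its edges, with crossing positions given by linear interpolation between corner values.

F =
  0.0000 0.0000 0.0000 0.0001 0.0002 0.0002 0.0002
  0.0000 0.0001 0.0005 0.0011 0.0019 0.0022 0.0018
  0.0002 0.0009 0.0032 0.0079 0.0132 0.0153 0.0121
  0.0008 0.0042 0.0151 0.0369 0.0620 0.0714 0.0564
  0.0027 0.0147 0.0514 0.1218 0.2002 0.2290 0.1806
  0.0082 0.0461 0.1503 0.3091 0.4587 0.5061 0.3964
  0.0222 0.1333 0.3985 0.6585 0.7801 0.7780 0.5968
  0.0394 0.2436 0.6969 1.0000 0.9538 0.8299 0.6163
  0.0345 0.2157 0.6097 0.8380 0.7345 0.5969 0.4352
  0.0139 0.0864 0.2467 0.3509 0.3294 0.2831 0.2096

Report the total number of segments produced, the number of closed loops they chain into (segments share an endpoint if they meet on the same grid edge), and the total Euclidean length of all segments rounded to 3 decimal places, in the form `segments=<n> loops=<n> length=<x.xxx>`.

cell (5,2): code 0100 → (5.973,3.000)–(6.000,2.963)
cell (5,3): code 1100 → (5.592,4.000)–(5.973,3.000)
cell (5,4): code 1100 → (5.526,5.000)–(5.592,4.000)
cell (5,5): code 1000 → (6.000,5.712)–(5.526,5.000)
cell (6,1): code 0100 → (6.839,2.000)–(7.000,1.894)
cell (6,2): code 1110 → (6.000,2.963)–(6.839,2.000)
cell (6,5): code 1001 → (7.000,5.847)–(6.000,5.712)
cell (7,1): code 0010 → (7.000,1.894)–(7.549,2.000)
cell (7,2): code 0111 → (7.549,2.000)–(8.000,2.172)
cell (7,4): code 1011 → (8.000,4.621)–(7.776,5.000)
cell (7,5): code 0001 → (7.776,5.000)–(7.000,5.847)
cell (8,2): code 0010 → (8.000,2.172)–(8.388,3.000)
cell (8,3): code 0011 → (8.388,3.000)–(8.211,4.000)
cell (8,4): code 0001 → (8.211,4.000)–(8.000,4.621)
total: 14 segments, chained into 1 closed loop(s), length Σ = 10.668968

segments=14 loops=1 length=10.669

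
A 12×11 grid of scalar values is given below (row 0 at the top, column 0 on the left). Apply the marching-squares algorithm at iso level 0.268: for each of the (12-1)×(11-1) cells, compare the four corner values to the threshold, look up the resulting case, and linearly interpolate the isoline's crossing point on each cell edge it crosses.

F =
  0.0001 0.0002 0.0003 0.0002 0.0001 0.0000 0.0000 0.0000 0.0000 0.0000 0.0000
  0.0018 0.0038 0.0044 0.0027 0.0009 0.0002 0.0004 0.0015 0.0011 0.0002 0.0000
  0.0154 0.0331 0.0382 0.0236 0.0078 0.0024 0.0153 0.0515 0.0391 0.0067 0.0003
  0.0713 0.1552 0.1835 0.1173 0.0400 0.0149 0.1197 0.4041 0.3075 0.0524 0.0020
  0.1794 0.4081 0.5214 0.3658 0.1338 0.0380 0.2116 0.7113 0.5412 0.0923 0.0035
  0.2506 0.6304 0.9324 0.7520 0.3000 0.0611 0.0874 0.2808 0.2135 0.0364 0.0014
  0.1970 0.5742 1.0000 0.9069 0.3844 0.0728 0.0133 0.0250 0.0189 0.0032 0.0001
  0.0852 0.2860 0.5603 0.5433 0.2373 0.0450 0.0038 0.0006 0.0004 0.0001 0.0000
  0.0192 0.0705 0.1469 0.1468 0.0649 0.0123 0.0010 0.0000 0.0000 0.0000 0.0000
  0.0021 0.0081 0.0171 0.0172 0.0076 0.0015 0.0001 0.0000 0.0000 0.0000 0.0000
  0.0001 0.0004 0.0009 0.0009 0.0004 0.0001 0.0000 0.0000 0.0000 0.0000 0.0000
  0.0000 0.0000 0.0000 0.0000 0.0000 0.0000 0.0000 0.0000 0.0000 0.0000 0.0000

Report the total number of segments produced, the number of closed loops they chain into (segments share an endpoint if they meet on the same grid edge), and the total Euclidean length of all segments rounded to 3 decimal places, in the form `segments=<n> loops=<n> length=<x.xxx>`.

segments=26 loops=2 length=21.051

cell (2,6): code 0100 → (2.614,7.000)–(3.000,6.521)
cell (2,7): code 1100 → (2.853,8.000)–(2.614,7.000)
cell (2,8): code 1000 → (3.000,8.155)–(2.853,8.000)
cell (3,0): code 0100 → (3.446,1.000)–(4.000,0.387)
cell (3,1): code 1100 → (3.250,2.000)–(3.446,1.000)
cell (3,2): code 1100 → (3.606,3.000)–(3.250,2.000)
cell (3,3): code 1000 → (4.000,3.422)–(3.606,3.000)
cell (3,6): code 0110 → (3.000,6.521)–(4.000,6.113)
cell (3,8): code 1001 → (4.000,8.609)–(3.000,8.155)
cell (4,0): code 0110 → (4.000,0.387)–(5.000,0.046)
cell (4,3): code 1101 → (4.807,4.000)–(4.000,3.422)
cell (4,4): code 1000 → (5.000,4.134)–(4.807,4.000)
cell (4,6): code 0110 → (4.000,6.113)–(5.000,6.934)
cell (4,7): code 1011 → (5.000,7.190)–(4.834,8.000)
cell (4,8): code 0001 → (4.834,8.000)–(4.000,8.609)
cell (5,0): code 0110 → (5.000,0.046)–(6.000,0.188)
cell (5,4): code 1001 → (6.000,4.374)–(5.000,4.134)
cell (5,6): code 0010 → (5.000,6.934)–(5.050,7.000)
cell (5,7): code 0001 → (5.050,7.000)–(5.000,7.190)
cell (6,0): code 0110 → (6.000,0.188)–(7.000,0.910)
cell (6,3): code 1011 → (7.000,3.900)–(6.791,4.000)
cell (6,4): code 0001 → (6.791,4.000)–(6.000,4.374)
cell (7,0): code 0010 → (7.000,0.910)–(7.084,1.000)
cell (7,1): code 0011 → (7.084,1.000)–(7.707,2.000)
cell (7,2): code 0011 → (7.707,2.000)–(7.694,3.000)
cell (7,3): code 0001 → (7.694,3.000)–(7.000,3.900)
total: 26 segments, chained into 2 closed loop(s), length Σ = 21.051116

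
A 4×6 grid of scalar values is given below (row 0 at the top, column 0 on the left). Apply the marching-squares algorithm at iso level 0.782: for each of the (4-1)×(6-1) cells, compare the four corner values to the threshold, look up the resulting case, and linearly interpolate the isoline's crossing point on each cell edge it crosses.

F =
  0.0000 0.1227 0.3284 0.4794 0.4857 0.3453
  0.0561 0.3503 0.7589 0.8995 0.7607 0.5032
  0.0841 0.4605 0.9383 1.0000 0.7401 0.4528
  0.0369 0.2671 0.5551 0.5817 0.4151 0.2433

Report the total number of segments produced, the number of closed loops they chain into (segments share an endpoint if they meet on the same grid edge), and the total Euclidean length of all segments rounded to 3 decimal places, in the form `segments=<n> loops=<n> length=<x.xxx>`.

segments=8 loops=1 length=6.429

cell (0,2): code 0100 → (0.720,3.000)–(1.000,2.164)
cell (0,3): code 1000 → (1.000,3.847)–(0.720,3.000)
cell (1,1): code 0100 → (1.129,2.000)–(2.000,1.673)
cell (1,2): code 1110 → (1.000,2.164)–(1.129,2.000)
cell (1,3): code 1001 → (2.000,3.839)–(1.000,3.847)
cell (2,1): code 0010 → (2.000,1.673)–(2.408,2.000)
cell (2,2): code 0011 → (2.408,2.000)–(2.521,3.000)
cell (2,3): code 0001 → (2.521,3.000)–(2.000,3.839)
total: 8 segments, chained into 1 closed loop(s), length Σ = 6.428969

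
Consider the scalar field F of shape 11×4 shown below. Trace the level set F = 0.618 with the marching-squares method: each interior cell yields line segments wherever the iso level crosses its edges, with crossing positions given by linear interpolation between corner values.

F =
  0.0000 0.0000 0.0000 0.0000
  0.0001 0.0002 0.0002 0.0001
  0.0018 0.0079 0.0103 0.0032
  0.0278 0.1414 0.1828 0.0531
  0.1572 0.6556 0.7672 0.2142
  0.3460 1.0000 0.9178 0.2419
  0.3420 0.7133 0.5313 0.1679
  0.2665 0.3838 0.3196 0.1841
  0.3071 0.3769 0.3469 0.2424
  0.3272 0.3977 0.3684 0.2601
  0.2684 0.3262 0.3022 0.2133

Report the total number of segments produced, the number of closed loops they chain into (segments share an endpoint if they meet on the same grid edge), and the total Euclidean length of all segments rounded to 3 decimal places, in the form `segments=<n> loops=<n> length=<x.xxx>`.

segments=10 loops=1 length=7.087

cell (3,0): code 0100 → (3.927,1.000)–(4.000,0.925)
cell (3,1): code 1100 → (3.745,2.000)–(3.927,1.000)
cell (3,2): code 1000 → (4.000,2.270)–(3.745,2.000)
cell (4,0): code 0110 → (4.000,0.925)–(5.000,0.416)
cell (4,2): code 1001 → (5.000,2.444)–(4.000,2.270)
cell (5,0): code 0110 → (5.000,0.416)–(6.000,0.743)
cell (5,1): code 1011 → (6.000,1.524)–(5.776,2.000)
cell (5,2): code 0001 → (5.776,2.000)–(5.000,2.444)
cell (6,0): code 0010 → (6.000,0.743)–(6.289,1.000)
cell (6,1): code 0001 → (6.289,1.000)–(6.000,1.524)
total: 10 segments, chained into 1 closed loop(s), length Σ = 7.087102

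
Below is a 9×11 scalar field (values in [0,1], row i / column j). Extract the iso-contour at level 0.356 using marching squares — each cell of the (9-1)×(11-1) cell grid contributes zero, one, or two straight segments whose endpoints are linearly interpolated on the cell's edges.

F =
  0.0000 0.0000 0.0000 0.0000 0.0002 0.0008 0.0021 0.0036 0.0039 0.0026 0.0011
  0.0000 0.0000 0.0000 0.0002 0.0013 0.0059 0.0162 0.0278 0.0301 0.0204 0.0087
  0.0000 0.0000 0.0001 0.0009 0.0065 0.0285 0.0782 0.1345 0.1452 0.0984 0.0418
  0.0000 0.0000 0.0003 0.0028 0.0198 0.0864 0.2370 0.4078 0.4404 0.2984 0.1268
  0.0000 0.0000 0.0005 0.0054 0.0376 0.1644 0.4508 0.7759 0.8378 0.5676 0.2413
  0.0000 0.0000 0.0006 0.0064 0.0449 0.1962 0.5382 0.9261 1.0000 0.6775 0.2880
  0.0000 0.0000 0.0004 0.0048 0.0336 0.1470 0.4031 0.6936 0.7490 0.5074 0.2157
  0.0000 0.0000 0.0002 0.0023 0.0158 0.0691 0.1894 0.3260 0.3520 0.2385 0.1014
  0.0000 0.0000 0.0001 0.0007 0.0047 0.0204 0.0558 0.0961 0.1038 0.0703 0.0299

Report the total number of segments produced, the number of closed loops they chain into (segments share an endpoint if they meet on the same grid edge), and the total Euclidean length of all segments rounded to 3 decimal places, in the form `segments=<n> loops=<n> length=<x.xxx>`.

segments=16 loops=1 length=13.447

cell (2,6): code 0100 → (2.810,7.000)–(3.000,6.697)
cell (2,7): code 1100 → (2.714,8.000)–(2.810,7.000)
cell (2,8): code 1000 → (3.000,8.594)–(2.714,8.000)
cell (3,5): code 0100 → (3.557,6.000)–(4.000,5.669)
cell (3,6): code 1110 → (3.000,6.697)–(3.557,6.000)
cell (3,8): code 1101 → (3.214,9.000)–(3.000,8.594)
cell (3,9): code 1000 → (4.000,9.648)–(3.214,9.000)
cell (4,5): code 0110 → (4.000,5.669)–(5.000,5.467)
cell (4,9): code 1001 → (5.000,9.825)–(4.000,9.648)
cell (5,5): code 0110 → (5.000,5.467)–(6.000,5.816)
cell (5,9): code 1001 → (6.000,9.519)–(5.000,9.825)
cell (6,5): code 0010 → (6.000,5.816)–(6.220,6.000)
cell (6,6): code 0011 → (6.220,6.000)–(6.918,7.000)
cell (6,7): code 0011 → (6.918,7.000)–(6.990,8.000)
cell (6,8): code 0011 → (6.990,8.000)–(6.563,9.000)
cell (6,9): code 0001 → (6.563,9.000)–(6.000,9.519)
total: 16 segments, chained into 1 closed loop(s), length Σ = 13.447364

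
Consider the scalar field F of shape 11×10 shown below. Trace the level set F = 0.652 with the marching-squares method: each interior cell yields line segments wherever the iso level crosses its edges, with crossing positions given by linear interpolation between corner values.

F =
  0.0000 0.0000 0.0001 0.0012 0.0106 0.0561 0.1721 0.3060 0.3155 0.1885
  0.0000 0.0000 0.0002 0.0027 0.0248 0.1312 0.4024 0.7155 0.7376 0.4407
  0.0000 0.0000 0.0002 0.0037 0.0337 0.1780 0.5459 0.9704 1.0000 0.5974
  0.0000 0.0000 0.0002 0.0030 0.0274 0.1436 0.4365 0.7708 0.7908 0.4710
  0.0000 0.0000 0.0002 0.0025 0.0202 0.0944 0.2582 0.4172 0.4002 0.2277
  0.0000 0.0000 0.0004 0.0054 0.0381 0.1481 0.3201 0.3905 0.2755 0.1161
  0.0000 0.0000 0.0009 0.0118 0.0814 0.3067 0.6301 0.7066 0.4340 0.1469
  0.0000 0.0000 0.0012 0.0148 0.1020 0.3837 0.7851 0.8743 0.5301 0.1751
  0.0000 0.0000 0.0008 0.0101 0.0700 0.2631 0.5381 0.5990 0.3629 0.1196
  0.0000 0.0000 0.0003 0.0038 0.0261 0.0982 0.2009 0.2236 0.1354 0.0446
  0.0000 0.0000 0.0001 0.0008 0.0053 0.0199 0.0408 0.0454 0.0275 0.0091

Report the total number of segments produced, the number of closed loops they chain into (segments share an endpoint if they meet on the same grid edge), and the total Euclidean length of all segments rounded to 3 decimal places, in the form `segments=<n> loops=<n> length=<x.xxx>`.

cell (0,6): code 0100 → (0.845,7.000)–(1.000,6.797)
cell (0,7): code 1100 → (0.797,8.000)–(0.845,7.000)
cell (0,8): code 1000 → (1.000,8.288)–(0.797,8.000)
cell (1,6): code 0110 → (1.000,6.797)–(2.000,6.250)
cell (1,8): code 1001 → (2.000,8.864)–(1.000,8.288)
cell (2,6): code 0110 → (2.000,6.250)–(3.000,6.645)
cell (2,8): code 1001 → (3.000,8.434)–(2.000,8.864)
cell (3,6): code 0010 → (3.000,6.645)–(3.336,7.000)
cell (3,7): code 0011 → (3.336,7.000)–(3.355,8.000)
cell (3,8): code 0001 → (3.355,8.000)–(3.000,8.434)
cell (5,6): code 0100 → (5.827,7.000)–(6.000,6.286)
cell (5,7): code 1000 → (6.000,7.200)–(5.827,7.000)
cell (6,5): code 0100 → (6.141,6.000)–(7.000,5.668)
cell (6,6): code 1110 → (6.000,6.286)–(6.141,6.000)
cell (6,7): code 1001 → (7.000,7.646)–(6.000,7.200)
cell (7,5): code 0010 → (7.000,5.668)–(7.539,6.000)
cell (7,6): code 0011 → (7.539,6.000)–(7.807,7.000)
cell (7,7): code 0001 → (7.807,7.000)–(7.000,7.646)
total: 18 segments, chained into 2 closed loop(s), length Σ = 14.152344

segments=18 loops=2 length=14.152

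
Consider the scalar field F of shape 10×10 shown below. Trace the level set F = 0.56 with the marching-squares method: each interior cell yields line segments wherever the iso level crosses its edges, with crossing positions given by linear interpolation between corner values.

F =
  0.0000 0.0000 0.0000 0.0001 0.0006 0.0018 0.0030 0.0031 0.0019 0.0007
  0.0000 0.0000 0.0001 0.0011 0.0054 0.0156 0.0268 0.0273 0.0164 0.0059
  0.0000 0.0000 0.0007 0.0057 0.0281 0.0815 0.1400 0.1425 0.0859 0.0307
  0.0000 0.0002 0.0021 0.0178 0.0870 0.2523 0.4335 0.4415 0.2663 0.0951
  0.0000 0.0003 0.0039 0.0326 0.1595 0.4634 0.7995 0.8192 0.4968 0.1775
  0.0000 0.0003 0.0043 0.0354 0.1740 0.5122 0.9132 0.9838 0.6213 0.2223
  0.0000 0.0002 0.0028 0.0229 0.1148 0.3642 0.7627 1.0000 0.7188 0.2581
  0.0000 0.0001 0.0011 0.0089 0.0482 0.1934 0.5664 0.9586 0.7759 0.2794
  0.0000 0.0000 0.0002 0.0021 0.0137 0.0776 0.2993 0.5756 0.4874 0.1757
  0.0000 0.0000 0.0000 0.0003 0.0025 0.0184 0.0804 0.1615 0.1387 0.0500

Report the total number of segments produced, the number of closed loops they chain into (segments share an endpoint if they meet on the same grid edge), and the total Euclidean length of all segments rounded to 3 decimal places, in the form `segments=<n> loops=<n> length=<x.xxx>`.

cell (3,5): code 0100 → (3.346,6.000)–(4.000,5.287)
cell (3,6): code 1100 → (3.314,7.000)–(3.346,6.000)
cell (3,7): code 1000 → (4.000,7.804)–(3.314,7.000)
cell (4,5): code 0110 → (4.000,5.287)–(5.000,5.119)
cell (4,7): code 1101 → (4.508,8.000)–(4.000,7.804)
cell (4,8): code 1000 → (5.000,8.154)–(4.508,8.000)
cell (5,5): code 0110 → (5.000,5.119)–(6.000,5.491)
cell (5,8): code 1001 → (6.000,8.345)–(5.000,8.154)
cell (6,5): code 0110 → (6.000,5.491)–(7.000,5.983)
cell (6,8): code 1001 → (7.000,8.435)–(6.000,8.345)
cell (7,5): code 0010 → (7.000,5.983)–(7.024,6.000)
cell (7,6): code 0111 → (7.024,6.000)–(8.000,6.944)
cell (7,7): code 1011 → (8.000,7.177)–(7.748,8.000)
cell (7,8): code 0001 → (7.748,8.000)–(7.000,8.435)
cell (8,6): code 0010 → (8.000,6.944)–(8.038,7.000)
cell (8,7): code 0001 → (8.038,7.000)–(8.000,7.177)
total: 16 segments, chained into 1 closed loop(s), length Σ = 12.664381

segments=16 loops=1 length=12.664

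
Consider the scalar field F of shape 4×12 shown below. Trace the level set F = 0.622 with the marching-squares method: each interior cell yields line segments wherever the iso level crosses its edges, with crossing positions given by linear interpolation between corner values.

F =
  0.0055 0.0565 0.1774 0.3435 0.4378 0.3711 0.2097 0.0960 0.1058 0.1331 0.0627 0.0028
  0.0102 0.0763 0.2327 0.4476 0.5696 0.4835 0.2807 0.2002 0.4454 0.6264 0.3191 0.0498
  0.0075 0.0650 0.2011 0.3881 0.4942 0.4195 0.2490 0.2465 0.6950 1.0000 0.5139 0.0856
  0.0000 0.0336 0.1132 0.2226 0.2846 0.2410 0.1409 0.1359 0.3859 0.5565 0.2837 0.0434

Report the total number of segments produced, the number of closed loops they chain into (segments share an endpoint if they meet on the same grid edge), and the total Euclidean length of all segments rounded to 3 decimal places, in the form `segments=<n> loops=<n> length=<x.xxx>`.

cell (0,8): code 0100 → (0.991,9.000)–(1.000,8.976)
cell (0,9): code 1000 → (1.000,9.014)–(0.991,9.000)
cell (1,7): code 0100 → (1.708,8.000)–(2.000,7.837)
cell (1,8): code 1110 → (1.000,8.976)–(1.708,8.000)
cell (1,9): code 1001 → (2.000,9.778)–(1.000,9.014)
cell (2,7): code 0010 → (2.000,7.837)–(2.236,8.000)
cell (2,8): code 0011 → (2.236,8.000)–(2.852,9.000)
cell (2,9): code 0001 → (2.852,9.000)–(2.000,9.778)
total: 8 segments, chained into 1 closed loop(s), length Σ = 5.455869

segments=8 loops=1 length=5.456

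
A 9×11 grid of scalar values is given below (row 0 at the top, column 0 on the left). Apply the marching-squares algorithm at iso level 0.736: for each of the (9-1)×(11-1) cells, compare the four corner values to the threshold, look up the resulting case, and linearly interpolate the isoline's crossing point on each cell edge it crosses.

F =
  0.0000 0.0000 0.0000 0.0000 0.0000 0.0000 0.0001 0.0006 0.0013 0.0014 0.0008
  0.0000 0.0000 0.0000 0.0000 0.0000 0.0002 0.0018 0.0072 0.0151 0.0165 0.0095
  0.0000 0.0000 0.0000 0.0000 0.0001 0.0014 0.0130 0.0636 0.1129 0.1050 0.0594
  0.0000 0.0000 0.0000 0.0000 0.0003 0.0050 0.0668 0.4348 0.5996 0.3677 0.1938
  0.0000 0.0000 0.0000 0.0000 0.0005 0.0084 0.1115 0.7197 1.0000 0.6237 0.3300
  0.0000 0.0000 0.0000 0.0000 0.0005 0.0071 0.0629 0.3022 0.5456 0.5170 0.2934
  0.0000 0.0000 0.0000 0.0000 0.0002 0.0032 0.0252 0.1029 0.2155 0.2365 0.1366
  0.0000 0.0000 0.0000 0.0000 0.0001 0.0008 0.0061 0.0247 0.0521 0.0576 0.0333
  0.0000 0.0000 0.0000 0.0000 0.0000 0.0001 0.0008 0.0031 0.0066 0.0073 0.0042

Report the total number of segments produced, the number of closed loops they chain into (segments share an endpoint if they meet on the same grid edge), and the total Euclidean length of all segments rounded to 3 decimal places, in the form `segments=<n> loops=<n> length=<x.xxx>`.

segments=4 loops=1 length=4.130

cell (3,7): code 0100 → (3.341,8.000)–(4.000,7.058)
cell (3,8): code 1000 → (4.000,8.702)–(3.341,8.000)
cell (4,7): code 0010 → (4.000,7.058)–(4.581,8.000)
cell (4,8): code 0001 → (4.581,8.000)–(4.000,8.702)
total: 4 segments, chained into 1 closed loop(s), length Σ = 4.129998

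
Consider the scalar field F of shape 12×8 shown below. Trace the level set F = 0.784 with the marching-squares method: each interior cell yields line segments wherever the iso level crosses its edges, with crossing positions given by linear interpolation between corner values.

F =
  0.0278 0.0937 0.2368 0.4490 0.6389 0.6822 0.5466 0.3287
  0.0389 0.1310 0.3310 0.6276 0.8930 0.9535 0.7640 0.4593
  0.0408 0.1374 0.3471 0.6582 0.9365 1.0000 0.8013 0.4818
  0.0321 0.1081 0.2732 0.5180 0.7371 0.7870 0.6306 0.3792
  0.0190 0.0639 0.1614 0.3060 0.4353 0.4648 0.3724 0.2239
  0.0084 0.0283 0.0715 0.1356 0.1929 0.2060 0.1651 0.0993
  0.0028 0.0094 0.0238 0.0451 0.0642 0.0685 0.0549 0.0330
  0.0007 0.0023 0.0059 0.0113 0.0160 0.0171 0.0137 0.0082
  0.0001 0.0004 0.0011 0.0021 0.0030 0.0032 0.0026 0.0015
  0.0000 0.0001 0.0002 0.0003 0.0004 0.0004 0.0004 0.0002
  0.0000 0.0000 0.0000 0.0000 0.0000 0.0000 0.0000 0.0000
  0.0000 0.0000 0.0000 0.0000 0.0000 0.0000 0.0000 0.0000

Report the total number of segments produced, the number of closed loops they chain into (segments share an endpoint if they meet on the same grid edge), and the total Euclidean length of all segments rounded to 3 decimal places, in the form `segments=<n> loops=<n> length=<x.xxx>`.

cell (0,3): code 0100 → (0.571,4.000)–(1.000,3.589)
cell (0,4): code 1100 → (0.375,5.000)–(0.571,4.000)
cell (0,5): code 1000 → (1.000,5.894)–(0.375,5.000)
cell (1,3): code 0110 → (1.000,3.589)–(2.000,3.452)
cell (1,5): code 1101 → (1.536,6.000)–(1.000,5.894)
cell (1,6): code 1000 → (2.000,6.054)–(1.536,6.000)
cell (2,3): code 0010 → (2.000,3.452)–(2.765,4.000)
cell (2,4): code 0111 → (2.765,4.000)–(3.000,4.940)
cell (2,5): code 1011 → (3.000,5.019)–(2.101,6.000)
cell (2,6): code 0001 → (2.101,6.000)–(2.000,6.054)
cell (3,4): code 0010 → (3.000,4.940)–(3.009,5.000)
cell (3,5): code 0001 → (3.009,5.000)–(3.000,5.019)
total: 12 segments, chained into 1 closed loop(s), length Σ = 8.163755

segments=12 loops=1 length=8.164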